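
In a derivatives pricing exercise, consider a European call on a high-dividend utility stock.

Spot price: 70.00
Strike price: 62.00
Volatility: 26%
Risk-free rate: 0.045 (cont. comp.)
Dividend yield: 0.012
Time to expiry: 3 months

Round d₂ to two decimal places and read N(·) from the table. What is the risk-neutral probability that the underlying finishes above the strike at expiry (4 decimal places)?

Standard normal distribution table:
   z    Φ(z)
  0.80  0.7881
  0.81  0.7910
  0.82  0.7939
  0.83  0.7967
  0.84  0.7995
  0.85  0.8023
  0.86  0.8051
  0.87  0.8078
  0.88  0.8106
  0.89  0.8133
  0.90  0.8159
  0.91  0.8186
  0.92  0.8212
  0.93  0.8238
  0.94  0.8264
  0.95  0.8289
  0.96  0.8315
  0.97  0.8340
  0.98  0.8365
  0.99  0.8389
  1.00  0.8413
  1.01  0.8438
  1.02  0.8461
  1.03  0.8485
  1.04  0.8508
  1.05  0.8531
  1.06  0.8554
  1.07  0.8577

0.8238

T = 0.25;  σ√T = 0.1300
d₁ = [ln(70/62) + (0.045 − 0.012 + 0.26²/2)·0.25] / 0.1300 = [0.1214 + 0.0167] / 0.1300 = 1.0620 ⇒ 1.06
d₂ = d₁ − σ√T = 1.0620 − 0.1300 = 0.9320 ⇒ 0.93
Risk-neutral Pr[S_T > K] = N(d₂) = N(0.93) = 0.8238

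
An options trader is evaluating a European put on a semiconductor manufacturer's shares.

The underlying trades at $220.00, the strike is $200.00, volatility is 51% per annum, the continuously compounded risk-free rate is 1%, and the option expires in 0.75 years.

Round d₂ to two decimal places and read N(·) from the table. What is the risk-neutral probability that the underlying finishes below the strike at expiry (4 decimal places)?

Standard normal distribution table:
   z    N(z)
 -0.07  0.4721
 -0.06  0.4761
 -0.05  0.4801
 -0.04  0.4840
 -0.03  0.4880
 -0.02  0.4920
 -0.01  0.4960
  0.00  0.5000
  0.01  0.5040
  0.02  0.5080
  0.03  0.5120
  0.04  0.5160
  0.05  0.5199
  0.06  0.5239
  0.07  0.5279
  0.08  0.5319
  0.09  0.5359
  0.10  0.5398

T = 0.75;  σ√T = 0.4417
d₁ = [ln(220/200) + (0.01 + 0.51²/2)·0.75] / 0.4417 = [0.0953 + 0.1050] / 0.4417 = 0.4536 → 0.45
d₂ = d₁ − σ√T = 0.4536 − 0.4417 = 0.0119 → 0.01
Pr(exercise) under Q = N(−d₂) = N(-0.01) = 0.4960

0.4960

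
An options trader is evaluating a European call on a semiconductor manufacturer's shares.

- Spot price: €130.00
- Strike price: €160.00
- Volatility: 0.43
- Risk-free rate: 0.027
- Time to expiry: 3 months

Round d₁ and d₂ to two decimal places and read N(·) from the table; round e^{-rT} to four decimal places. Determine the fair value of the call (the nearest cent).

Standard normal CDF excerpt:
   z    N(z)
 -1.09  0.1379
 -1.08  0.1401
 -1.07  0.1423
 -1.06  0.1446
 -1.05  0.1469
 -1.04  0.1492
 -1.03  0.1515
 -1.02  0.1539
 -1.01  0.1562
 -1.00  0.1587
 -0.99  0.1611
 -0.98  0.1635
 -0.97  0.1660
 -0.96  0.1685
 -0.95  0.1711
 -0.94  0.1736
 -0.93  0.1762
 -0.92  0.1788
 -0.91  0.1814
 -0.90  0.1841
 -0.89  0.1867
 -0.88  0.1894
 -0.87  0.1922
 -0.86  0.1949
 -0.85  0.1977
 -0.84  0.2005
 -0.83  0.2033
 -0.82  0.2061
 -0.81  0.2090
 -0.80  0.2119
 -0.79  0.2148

T = 0.25;  σ√T = 0.2150
d₁ = [ln(130/160) + (0.027 + 0.43²/2)·0.25] / 0.2150 = [-0.2076 + 0.0299] / 0.2150 = -0.8269 ≈ -0.83
d₂ = d₁ − σ√T = -0.8269 − 0.2150 = -1.0419 ≈ -1.04
exp(−rT) = exp(−0.027·0.25) = 0.9933
N(d₁) = N(-0.83) = 0.2033;  N(d₂) = N(-1.04) = 0.1492
C = 130·0.2033 − 160·0.9933·0.1492 = 26.4290 − 23.7121 = 2.7169

€2.72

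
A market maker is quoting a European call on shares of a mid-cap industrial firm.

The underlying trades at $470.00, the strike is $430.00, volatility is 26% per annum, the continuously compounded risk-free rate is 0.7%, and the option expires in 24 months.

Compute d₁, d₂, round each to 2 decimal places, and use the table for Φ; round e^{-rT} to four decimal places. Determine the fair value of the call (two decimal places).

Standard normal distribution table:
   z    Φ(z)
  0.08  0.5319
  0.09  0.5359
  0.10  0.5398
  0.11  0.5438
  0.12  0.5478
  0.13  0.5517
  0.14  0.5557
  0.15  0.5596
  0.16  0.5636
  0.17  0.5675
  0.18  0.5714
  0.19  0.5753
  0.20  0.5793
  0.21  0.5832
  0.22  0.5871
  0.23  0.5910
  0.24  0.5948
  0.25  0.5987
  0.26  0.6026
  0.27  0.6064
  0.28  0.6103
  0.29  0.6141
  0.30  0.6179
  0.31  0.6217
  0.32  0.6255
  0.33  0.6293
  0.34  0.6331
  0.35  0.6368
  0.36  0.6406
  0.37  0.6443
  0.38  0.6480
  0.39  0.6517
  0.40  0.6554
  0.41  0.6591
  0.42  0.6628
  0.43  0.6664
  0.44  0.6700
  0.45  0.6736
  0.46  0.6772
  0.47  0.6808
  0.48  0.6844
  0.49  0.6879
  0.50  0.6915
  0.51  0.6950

$89.40

σ√T = 0.26·√2 = 0.3677
d₁ = [ln(470/430) + (0.007 + 0.26²/2)·2] / 0.3677 = [0.0889 + 0.0816] / 0.3677 = 0.4638 → 0.46
d₂ = d₁ − σ√T = 0.4638 − 0.3677 = 0.0961 → 0.10
exp(−rT) = exp(−0.007·2) = 0.9861
C = 470·N(0.46) − 430·0.9861·N(0.10) = 470·0.6772 − 430·0.9861·0.5398 = 318.2840 − 228.8876 = 89.3964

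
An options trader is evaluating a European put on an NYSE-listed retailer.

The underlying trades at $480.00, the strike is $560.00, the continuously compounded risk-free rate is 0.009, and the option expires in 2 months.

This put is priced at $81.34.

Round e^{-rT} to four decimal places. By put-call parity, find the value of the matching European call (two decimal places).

exp(−rT) = exp(−0.009·0.1667) = 0.9985
Put-call parity: C − P = S − K·e^(−rT) = 480 − 560·0.9985 = 480 − 559.1600 = -79.1600
C = P + (C − P) = 81.34 + (-79.1600) = 2.1800

$2.18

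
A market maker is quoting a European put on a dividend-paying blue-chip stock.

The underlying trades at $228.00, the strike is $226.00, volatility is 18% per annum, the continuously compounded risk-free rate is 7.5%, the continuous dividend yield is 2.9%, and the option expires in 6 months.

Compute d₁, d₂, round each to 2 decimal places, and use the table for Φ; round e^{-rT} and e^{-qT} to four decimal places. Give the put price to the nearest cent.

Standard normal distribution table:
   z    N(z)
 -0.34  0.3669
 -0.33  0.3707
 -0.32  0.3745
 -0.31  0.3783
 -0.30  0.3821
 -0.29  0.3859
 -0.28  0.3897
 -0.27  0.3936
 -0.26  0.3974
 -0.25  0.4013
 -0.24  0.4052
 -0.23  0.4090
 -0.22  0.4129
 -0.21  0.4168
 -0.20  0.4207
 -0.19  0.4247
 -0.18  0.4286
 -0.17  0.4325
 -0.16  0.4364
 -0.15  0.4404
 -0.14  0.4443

T = 0.5;  σ√T = 0.1273
ln(S/K) + (r − q + σ²/2)T = ln(228/226) + (0.075 − 0.029 + 0.18²/2)·0.5 = 0.0088 + 0.0311 = 0.0399
d₁ = 0.0399 / 0.1273 = 0.3136 ⇒ 0.31
d₂ = d₁ − σ√T = 0.3136 − 0.1273 = 0.1863 ⇒ 0.19
exp(−qT) = exp(−0.029·0.5) = 0.9856;  exp(−rT) = exp(−0.075·0.5) = 0.9632
N(−d₂) = N(-0.19) = 0.4247;  N(−d₁) = N(-0.31) = 0.3783
P = 226·0.9632·0.4247 − 228·0.9856·0.3783 = 92.4501 − 85.0104 = 7.4397

$7.44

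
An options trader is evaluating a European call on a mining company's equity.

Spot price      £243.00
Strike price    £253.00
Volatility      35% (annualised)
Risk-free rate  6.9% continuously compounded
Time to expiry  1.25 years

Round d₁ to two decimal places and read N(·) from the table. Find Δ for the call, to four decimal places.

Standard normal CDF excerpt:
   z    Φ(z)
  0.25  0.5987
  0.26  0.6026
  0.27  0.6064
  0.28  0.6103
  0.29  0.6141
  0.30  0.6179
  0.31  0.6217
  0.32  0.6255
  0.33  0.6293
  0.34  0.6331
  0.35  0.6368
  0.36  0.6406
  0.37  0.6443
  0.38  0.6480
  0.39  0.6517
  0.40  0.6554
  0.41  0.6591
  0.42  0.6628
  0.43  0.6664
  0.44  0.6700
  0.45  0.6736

T = 1.25;  σ√T = 0.3913
d₁ = [ln(243/253) + (0.069 + 0.35²/2)·1.25] / 0.3913 = [-0.0403 + 0.1628] / 0.3913 = 0.3130 which rounds to 0.31
N(d₁) = N(0.31) = 0.6217
Δ_call = N(d₁) = 0.6217

0.6217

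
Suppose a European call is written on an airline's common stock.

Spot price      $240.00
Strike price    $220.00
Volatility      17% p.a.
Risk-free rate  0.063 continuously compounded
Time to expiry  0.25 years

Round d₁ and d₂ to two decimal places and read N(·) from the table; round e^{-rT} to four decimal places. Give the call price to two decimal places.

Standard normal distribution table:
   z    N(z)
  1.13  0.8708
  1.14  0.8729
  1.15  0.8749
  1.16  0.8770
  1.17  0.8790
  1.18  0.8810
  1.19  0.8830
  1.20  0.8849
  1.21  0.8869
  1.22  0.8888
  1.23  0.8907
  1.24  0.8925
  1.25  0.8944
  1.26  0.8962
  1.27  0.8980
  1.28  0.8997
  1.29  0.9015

σ√T = 0.17 × 0.5000 = 0.0850
d₁ = [ln(240/220) + (0.063 + ½·0.17²)·0.25] / (σ√T) = (0.0870 + 0.0194) / 0.0850 = 1.2515 → 1.25
d₂ = 1.2515 − 0.0850 = 1.1665 → 1.17
e^(−rT) = e^(−0.063·0.25) = 0.9844
N(d₁) = N(1.25) = 0.8944;  N(d₂) = N(1.17) = 0.8790
C = 240·0.8944 − 220·0.9844·0.8790 = 214.6560 − 190.3633 = 24.2927

$24.29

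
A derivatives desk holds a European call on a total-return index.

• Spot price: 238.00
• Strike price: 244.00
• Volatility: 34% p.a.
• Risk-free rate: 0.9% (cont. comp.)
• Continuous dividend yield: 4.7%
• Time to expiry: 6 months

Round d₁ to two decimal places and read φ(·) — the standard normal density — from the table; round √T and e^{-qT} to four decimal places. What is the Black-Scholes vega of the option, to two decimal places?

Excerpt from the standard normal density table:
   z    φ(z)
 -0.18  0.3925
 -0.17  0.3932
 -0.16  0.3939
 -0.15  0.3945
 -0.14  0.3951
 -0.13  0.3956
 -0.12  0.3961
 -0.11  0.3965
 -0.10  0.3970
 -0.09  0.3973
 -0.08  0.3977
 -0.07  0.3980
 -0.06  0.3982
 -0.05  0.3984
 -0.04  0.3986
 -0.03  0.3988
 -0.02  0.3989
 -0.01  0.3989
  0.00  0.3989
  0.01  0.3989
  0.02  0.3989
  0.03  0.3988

T = 0.5;  σ√T = 0.2404
d₁ = [ln(238/244) + (0.009 − 0.047 + ½·0.34²)·0.5] / (σ√T) = (-0.0249 + 0.0099) / 0.2404 = -0.0624 ≈ -0.06
√T = √0.5 = 0.7071
φ(d₁) = φ(-0.06) = 0.3982
exp(−qT) = exp(−0.047·0.5) = 0.9768
vega = S·exp(−qT)·φ(d₁)·√T = 238·0.9768·0.3982·0.7071 = 65.4583
(Call and put vega coincide under Black-Scholes.)

65.46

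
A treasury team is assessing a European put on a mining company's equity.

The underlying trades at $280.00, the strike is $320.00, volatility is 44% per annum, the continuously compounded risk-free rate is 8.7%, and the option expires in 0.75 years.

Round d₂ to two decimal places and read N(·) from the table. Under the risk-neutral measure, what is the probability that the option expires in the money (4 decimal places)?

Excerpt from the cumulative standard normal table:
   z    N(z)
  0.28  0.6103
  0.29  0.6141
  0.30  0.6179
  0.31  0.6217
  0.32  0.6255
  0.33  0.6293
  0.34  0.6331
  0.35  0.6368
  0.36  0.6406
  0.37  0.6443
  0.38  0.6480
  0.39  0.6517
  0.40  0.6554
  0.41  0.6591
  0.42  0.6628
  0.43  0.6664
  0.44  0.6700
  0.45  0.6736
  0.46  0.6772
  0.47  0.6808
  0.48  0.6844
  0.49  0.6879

T = 0.75;  σ√T = 0.3811
d₁ = [ln(280/320) + (0.087 + ½·0.44²)·0.75] / (σ√T) = (-0.1335 + 0.1379) / 0.3811 = 0.0113 ⇒ 0.01
d₂ = 0.0113 − 0.3811 = -0.3697 ⇒ -0.37
Risk-neutral Pr[S_T < K] = N(−d₂) = N(0.37) = 0.6443

0.6443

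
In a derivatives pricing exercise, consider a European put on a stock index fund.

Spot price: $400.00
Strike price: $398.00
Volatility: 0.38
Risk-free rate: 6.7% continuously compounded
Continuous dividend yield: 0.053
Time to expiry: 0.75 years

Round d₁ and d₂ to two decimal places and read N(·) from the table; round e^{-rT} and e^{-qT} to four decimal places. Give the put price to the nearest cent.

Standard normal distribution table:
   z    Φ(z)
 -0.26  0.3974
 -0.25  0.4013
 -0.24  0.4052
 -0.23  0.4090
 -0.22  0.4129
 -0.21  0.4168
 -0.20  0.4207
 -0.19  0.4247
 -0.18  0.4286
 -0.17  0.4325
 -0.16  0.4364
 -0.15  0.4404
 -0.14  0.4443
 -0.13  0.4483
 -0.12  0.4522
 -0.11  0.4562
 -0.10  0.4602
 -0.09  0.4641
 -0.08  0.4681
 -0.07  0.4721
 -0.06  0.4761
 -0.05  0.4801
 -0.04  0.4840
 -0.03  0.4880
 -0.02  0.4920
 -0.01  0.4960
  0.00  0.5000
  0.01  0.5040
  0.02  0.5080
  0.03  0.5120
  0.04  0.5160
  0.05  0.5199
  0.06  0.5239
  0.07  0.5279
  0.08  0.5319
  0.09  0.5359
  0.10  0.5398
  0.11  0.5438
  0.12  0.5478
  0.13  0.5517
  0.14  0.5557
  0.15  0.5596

T = 0.75;  σ√T = 0.3291
d₁ = [ln(400/398) + (0.067 − 0.053 + 0.38²/2)·0.75] / 0.3291 = [0.0050 + 0.0646] / 0.3291 = 0.2117 ⇒ 0.21
d₂ = d₁ − σ√T = 0.2117 − 0.3291 = -0.1174 ⇒ -0.12
exp(−qT) = exp(−0.053·0.75) = 0.9610;  exp(−rT) = exp(−0.067·0.75) = 0.9510
N(−d₂) = N(0.12) = 0.5478;  N(−d₁) = N(-0.21) = 0.4168
P = 398·0.9510·0.5478 − 400·0.9610·0.4168 = 207.3412 − 160.2179 = 47.1233

$47.12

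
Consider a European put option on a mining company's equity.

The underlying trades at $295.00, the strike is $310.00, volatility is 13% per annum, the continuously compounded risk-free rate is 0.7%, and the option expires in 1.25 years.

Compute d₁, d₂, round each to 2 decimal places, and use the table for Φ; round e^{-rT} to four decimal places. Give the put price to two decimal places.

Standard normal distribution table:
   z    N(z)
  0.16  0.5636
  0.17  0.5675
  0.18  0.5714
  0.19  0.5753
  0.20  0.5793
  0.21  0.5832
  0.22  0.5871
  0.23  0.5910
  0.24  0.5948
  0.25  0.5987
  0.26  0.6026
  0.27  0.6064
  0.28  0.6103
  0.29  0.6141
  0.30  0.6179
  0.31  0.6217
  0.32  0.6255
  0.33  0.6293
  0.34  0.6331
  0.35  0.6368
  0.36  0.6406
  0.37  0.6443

$23.65

σ√T = 0.13 × 1.1180 = 0.1453
d₁ = [ln(295/310) + (0.007 + 0.13²/2)·1.25] / 0.1453 = [-0.0496 + 0.0193] / 0.1453 = -0.2084 ⇒ -0.21
d₂ = d₁ − σ√T = -0.2084 − 0.1453 = -0.3537 ⇒ -0.35
exp(−rT) = exp(−0.007·1.25) = 0.9913
N(−d₂) = N(0.35) = 0.6368;  N(−d₁) = N(0.21) = 0.5832
P = 310·0.9913·0.6368 − 295·0.5832 = 195.6906 − 172.0440 = 23.6466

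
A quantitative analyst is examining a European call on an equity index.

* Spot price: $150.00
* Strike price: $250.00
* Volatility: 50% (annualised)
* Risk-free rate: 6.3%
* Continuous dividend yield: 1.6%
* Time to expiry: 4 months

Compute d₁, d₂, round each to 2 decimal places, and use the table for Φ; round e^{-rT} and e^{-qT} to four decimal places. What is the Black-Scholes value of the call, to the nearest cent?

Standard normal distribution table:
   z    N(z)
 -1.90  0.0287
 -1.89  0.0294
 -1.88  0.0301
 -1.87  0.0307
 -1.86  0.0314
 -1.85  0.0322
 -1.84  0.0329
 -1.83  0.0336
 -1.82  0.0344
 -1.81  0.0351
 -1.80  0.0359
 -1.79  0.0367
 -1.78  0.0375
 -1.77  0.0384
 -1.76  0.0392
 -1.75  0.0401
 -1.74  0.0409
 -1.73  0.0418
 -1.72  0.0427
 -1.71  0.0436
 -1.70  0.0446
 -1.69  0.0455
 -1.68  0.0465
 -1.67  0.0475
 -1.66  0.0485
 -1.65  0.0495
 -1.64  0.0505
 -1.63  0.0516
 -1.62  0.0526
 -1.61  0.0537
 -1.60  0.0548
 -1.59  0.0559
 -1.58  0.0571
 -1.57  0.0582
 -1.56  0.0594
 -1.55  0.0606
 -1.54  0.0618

σ√T = 0.5·√0.3333 = 0.2887
d₁ = [ln(150/250) + (0.063 − 0.016 + 0.5²/2)·0.3333] / 0.2887 = [-0.5108 + 0.0573] / 0.2887 = -1.5709 which rounds to -1.57
d₂ = d₁ − σ√T = -1.5709 − 0.2887 = -1.8596 which rounds to -1.86
exp(−qT) = exp(−0.016·0.3333) = 0.9947;  exp(−rT) = exp(−0.063·0.3333) = 0.9792
N(d₁) = N(-1.57) = 0.0582;  N(d₂) = N(-1.86) = 0.0314
C = 150·0.9947·0.0582 − 250·0.9792·0.0314 = 8.6837 − 7.6867 = 0.9970

$1.00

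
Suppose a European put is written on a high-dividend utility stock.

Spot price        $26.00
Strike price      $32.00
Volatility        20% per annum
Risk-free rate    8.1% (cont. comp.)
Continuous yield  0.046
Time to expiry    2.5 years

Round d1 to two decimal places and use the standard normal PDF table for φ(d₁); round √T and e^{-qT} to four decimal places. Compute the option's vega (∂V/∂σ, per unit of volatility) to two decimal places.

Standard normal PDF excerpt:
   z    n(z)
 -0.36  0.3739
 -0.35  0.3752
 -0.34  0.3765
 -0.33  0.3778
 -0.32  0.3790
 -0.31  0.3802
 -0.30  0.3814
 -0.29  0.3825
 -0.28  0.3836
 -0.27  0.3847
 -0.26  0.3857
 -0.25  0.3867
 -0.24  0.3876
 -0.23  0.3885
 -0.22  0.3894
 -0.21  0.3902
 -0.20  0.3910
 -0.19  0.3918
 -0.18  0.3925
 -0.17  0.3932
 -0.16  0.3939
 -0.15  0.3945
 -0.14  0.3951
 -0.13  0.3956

σ√T = 0.2·√2.5 = 0.3162
d₁ = [ln(26/32) + (0.081 − 0.046 + 0.2²/2)·2.5] / 0.3162 = [-0.2076 + 0.1375] / 0.3162 = -0.2218 which rounds to -0.22
√T = √2.5 = 1.5811
φ(d₁) = φ(-0.22) = 0.3894
e^(−qT) = e^(−0.046·2.5) = 0.8914
vega = S·e^(−qT)·φ(d₁)·√T = 26·0.8914·0.3894·1.5811 = 14.2693

14.27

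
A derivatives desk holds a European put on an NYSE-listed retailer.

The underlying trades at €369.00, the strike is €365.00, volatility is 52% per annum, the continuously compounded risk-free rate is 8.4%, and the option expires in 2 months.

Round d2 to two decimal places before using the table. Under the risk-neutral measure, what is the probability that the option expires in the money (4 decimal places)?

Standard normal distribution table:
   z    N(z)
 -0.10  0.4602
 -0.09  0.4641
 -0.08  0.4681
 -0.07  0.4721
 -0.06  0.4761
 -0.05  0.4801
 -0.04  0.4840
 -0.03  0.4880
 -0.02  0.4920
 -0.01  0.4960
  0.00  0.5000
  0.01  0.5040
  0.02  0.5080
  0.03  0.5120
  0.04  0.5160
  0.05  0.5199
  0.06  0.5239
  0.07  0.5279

σ√T = 0.52·√0.1667 = 0.2123
ln(S/K) + (r + σ²/2)T = ln(369/365) + (0.084 + 0.52²/2)·0.1667 = 0.0109 + 0.0365 = 0.0474
d₁ = 0.0474 / 0.2123 = 0.2234 ≈ 0.22
d₂ = d₁ − σ√T = 0.2234 − 0.2123 = 0.0111 ≈ 0.01
Risk-neutral Pr[S_T < K] = N(−d₂) = N(-0.01) = 0.4960

0.4960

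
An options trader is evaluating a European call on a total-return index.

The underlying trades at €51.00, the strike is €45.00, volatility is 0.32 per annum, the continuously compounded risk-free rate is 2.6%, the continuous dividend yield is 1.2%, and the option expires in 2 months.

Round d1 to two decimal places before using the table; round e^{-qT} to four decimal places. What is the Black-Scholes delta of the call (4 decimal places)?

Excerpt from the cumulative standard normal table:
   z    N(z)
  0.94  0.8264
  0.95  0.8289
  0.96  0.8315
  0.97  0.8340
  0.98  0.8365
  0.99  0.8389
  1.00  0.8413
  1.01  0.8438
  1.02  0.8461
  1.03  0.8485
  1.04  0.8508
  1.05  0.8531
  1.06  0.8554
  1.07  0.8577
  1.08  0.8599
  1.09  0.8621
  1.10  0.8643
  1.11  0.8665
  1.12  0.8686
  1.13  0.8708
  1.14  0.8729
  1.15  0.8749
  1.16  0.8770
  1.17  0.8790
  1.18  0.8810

0.8491

T = 0.1667;  σ√T = 0.1306
d₁ = [ln(51/45) + (0.026 − 0.012 + 0.32²/2)·0.1667] / 0.1306 = [0.1252 + 0.0109] / 0.1306 = 1.0413 which rounds to 1.04
N(d₁) = N(1.04) = 0.8508
Δ_call = exp(−qT)·N(d₁) = 0.9980·0.8508 = 0.8491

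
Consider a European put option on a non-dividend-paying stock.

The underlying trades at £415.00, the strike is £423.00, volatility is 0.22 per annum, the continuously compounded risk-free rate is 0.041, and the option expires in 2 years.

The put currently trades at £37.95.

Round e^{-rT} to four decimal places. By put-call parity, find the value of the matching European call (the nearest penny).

exp(−rT) = exp(−0.041·2) = 0.9213
Put-call parity: C − P = S − K·e^(−rT) = 415 − 423·0.9213 = 415 − 389.7099 = 25.2901
C = P + (C − P) = 37.95 + (25.2901) = 63.2401

£63.24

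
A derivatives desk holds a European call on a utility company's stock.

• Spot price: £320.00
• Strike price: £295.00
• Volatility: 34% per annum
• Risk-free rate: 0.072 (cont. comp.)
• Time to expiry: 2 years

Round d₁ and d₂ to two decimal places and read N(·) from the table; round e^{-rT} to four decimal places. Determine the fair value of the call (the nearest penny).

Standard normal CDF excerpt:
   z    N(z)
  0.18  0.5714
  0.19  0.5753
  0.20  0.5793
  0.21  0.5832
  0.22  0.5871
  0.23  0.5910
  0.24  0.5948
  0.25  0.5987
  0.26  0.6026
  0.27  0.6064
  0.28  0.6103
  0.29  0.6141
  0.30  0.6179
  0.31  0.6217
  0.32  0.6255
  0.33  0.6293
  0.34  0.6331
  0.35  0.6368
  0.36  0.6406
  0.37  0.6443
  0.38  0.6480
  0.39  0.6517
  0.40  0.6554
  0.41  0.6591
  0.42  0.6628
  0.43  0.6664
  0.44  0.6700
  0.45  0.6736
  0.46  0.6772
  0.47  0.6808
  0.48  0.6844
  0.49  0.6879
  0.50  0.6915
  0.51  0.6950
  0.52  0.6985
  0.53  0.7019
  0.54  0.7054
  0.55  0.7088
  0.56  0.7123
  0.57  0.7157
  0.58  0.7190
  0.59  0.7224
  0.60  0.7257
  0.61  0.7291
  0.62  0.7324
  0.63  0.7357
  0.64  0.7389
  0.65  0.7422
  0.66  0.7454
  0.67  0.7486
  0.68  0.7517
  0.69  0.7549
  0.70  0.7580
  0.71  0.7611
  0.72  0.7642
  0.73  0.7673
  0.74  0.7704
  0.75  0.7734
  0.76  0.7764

£92.59

T = 2;  σ√T = 0.4808
ln(S/K) + (r + σ²/2)T = ln(320/295) + (0.072 + 0.34²/2)·2 = 0.0813 + 0.2596 = 0.3409
d₁ = 0.3409 / 0.4808 = 0.7091 ≈ 0.71
d₂ = d₁ − σ√T = 0.7091 − 0.4808 = 0.2282 ≈ 0.23
e^(−rT) = e^(−0.072·2) = 0.8659
N(d₁) = N(0.71) = 0.7611;  N(d₂) = N(0.23) = 0.5910
C = 320·0.7611 − 295·0.8659·0.5910 = 243.5520 − 150.9653 = 92.5867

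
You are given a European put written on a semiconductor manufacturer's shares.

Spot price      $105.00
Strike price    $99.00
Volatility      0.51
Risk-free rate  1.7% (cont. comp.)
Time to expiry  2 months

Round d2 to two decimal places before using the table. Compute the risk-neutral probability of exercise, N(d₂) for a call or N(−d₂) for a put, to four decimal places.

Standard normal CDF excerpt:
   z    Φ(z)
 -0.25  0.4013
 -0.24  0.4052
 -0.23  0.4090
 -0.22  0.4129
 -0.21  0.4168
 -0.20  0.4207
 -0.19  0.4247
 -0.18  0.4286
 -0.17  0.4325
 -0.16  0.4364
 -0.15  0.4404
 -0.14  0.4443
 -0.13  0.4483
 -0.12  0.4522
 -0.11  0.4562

σ√T = 0.51 × 0.4082 = 0.2082
d₁ = [ln(105/99) + (0.017 + 0.51²/2)·0.1667] / 0.2082 = [0.0588 + 0.0245] / 0.2082 = 0.4003 which rounds to 0.40
d₂ = d₁ − σ√T = 0.4003 − 0.2082 = 0.1921 which rounds to 0.19
Pr(exercise) under Q = N(−d₂) = N(-0.19) = 0.4247

0.4247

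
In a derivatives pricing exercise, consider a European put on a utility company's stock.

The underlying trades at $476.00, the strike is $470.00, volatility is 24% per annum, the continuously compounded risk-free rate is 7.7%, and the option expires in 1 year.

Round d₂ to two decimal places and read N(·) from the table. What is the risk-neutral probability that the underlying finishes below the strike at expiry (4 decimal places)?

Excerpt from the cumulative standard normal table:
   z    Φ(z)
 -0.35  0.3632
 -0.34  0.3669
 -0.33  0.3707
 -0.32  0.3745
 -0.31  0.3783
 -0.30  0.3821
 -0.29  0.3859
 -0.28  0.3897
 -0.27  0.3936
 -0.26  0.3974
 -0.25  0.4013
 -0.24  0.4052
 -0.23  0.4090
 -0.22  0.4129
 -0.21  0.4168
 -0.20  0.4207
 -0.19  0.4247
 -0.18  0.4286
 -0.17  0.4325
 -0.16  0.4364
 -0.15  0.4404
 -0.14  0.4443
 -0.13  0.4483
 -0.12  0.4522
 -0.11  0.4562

0.4013

σ√T = 0.24 × 1.0000 = 0.2400
d₁ = [ln(476/470) + (0.077 + 0.24²/2)·1] / 0.2400 = [0.0127 + 0.1058] / 0.2400 = 0.4937 → 0.49
d₂ = d₁ − σ√T = 0.4937 − 0.2400 = 0.2537 → 0.25
Pr(exercise) under Q = N(−d₂) = N(-0.25) = 0.4013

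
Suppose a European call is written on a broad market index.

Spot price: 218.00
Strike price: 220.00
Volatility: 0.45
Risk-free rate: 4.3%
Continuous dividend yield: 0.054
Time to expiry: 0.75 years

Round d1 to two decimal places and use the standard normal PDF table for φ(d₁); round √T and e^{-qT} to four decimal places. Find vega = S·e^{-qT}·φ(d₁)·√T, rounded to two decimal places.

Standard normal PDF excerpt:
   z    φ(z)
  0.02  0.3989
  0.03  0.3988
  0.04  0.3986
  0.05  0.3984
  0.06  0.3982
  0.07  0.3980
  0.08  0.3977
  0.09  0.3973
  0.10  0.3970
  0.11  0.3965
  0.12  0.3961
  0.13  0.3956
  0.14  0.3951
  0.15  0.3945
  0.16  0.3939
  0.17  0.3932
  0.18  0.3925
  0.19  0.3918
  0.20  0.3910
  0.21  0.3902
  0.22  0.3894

T = 0.75;  σ√T = 0.3897
ln(S/K) + (r − q + σ²/2)T = ln(218/220) + (0.043 − 0.054 + 0.45²/2)·0.75 = -0.0091 + 0.0677 = 0.0586
d₁ = 0.0586 / 0.3897 = 0.1503 ⇒ 0.15
√T = √0.75 = 0.8660
φ(d₁) = φ(0.15) = 0.3945
e^(−qT) = e^(−0.054·0.75) = 0.9603
vega = S·e^(−qT)·φ(d₁)·√T = 218·0.9603·0.3945·0.8660 = 71.5201

71.52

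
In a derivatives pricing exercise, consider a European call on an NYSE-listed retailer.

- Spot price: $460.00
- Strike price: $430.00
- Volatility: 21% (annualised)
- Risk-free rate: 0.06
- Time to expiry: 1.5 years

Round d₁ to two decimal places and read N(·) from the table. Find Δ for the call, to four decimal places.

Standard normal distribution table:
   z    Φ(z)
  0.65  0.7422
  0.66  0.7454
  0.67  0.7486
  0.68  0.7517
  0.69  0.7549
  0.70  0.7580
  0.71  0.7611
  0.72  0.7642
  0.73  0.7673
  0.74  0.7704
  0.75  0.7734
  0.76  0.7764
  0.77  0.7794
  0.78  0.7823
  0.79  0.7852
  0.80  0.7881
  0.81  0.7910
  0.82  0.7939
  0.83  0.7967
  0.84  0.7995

0.7704

σ√T = 0.21·√1.5 = 0.2572
d₁ = [ln(460/430) + (0.06 + ½·0.21²)·1.5] / (σ√T) = (0.0674 + 0.1231) / 0.2572 = 0.7407 which rounds to 0.74
N(d₁) = N(0.74) = 0.7704
Δ_call = N(d₁) = 0.7704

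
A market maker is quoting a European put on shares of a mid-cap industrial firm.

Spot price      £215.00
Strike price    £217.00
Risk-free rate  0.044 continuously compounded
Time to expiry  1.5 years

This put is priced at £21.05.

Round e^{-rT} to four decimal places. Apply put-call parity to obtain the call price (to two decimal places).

e^(−rT) = e^(−0.044·1.5) = 0.9361
Put-call parity: C − P = S − K·e^(−rT) = 215 − 217·0.9361 = 215 − 203.1337 = 11.8663
C = P + (C − P) = 21.05 + (11.8663) = 32.9163

£32.92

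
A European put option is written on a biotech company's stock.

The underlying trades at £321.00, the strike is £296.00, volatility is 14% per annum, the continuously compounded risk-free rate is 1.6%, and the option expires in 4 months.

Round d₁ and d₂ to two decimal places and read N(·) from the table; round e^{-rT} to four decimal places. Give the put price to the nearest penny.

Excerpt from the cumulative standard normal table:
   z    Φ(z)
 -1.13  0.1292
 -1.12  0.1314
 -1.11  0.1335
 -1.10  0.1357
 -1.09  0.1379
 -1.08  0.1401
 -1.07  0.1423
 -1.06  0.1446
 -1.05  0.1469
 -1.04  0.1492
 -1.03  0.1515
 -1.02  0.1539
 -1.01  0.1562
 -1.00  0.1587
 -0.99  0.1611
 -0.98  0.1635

£1.75

T = 0.3333;  σ√T = 0.0808
d₁ = [ln(321/296) + (0.016 + 0.14²/2)·0.3333] / 0.0808 = [0.0811 + 0.0086] / 0.0808 = 1.1095 ≈ 1.11
d₂ = d₁ − σ√T = 1.1095 − 0.0808 = 1.0287 ≈ 1.03
e^(−rT) = e^(−0.016·0.3333) = 0.9947
N(−d₂) = N(-1.03) = 0.1515;  N(−d₁) = N(-1.11) = 0.1335
P = 296·0.9947·0.1515 − 321·0.1335 = 44.6063 − 42.8535 = 1.7528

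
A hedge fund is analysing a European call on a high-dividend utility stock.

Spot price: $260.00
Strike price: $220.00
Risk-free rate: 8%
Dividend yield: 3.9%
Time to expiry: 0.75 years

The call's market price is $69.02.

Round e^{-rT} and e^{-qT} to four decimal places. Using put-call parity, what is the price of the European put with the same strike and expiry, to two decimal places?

$23.70

e^(−qT) = e^(−0.039·0.75) = 0.9712;  e^(−rT) = e^(−0.08·0.75) = 0.9418
Put-call parity: C − P = S·e^(−qT) − K·e^(−rT) = 260·0.9712 − 220·0.9418 = 252.5120 − 207.1960 = 45.3160
P = C − (C − P) = 69.02 − (45.3160) = 23.7040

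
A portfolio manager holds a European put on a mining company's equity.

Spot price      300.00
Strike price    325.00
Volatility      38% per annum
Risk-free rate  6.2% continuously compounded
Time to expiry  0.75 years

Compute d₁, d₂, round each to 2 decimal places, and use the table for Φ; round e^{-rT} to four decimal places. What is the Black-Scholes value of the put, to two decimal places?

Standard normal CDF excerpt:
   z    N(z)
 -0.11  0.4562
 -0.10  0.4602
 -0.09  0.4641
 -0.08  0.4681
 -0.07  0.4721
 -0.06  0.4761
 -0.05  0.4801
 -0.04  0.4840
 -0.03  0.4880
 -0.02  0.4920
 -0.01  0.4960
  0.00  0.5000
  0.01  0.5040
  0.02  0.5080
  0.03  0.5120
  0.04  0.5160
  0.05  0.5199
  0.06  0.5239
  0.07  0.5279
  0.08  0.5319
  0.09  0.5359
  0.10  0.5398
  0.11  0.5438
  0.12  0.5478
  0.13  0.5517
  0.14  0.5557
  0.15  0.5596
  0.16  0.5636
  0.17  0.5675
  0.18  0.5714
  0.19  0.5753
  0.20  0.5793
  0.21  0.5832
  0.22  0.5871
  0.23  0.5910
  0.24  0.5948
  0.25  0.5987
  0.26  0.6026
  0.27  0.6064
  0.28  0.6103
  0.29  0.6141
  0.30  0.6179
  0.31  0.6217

45.30

T = 0.75;  σ√T = 0.3291
d₁ = [ln(300/325) + (0.062 + 0.38²/2)·0.75] / 0.3291 = [-0.0800 + 0.1006] / 0.3291 = 0.0626 ≈ 0.06
d₂ = d₁ − σ√T = 0.0626 − 0.3291 = -0.2665 ≈ -0.27
e^(−rT) = e^(−0.062·0.75) = 0.9546
P = 325·0.9546·N(0.27) − 300·N(-0.06) = 325·0.9546·0.6064 − 300·0.4761 = 188.1326 − 142.8300 = 45.3026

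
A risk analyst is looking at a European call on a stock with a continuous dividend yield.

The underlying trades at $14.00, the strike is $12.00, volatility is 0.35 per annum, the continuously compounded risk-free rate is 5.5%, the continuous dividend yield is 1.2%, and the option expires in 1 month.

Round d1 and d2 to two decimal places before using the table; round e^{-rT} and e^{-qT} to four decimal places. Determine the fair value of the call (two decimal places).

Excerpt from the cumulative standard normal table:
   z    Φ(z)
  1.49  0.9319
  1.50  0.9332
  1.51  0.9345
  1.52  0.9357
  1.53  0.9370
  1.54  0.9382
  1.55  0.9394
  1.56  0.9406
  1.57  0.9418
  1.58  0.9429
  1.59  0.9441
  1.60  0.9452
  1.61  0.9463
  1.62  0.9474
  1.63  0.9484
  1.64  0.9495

$2.07

σ√T = 0.35·√0.08333 = 0.1010
ln(S/K) + (r − q + σ²/2)T = ln(14/12) + (0.055 − 0.012 + 0.35²/2)·0.08333 = 0.1542 + 0.0087 = 0.1628
d₁ = 0.1628 / 0.1010 = 1.6117 ⇒ 1.61
d₂ = d₁ − σ√T = 1.6117 − 0.1010 = 1.5106 ⇒ 1.51
e^(−qT) = e^(−0.012·0.08333) = 0.9990;  e^(−rT) = e^(−0.055·0.08333) = 0.9954
C = 14·0.9990·N(1.61) − 12·0.9954·N(1.51) = 14·0.9990·0.9463 − 12·0.9954·0.9345 = 13.2350 − 11.1624 = 2.0725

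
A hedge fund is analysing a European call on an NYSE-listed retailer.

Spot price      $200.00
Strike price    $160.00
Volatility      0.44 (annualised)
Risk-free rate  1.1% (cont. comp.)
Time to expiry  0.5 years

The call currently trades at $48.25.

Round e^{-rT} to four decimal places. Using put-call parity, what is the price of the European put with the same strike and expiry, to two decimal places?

$7.37

exp(−rT) = exp(−0.011·0.5) = 0.9945
Put-call parity: C − P = S − K·e^(−rT) = 200 − 160·0.9945 = 200 − 159.1200 = 40.8800
P = C − (C − P) = 48.25 − (40.8800) = 7.3700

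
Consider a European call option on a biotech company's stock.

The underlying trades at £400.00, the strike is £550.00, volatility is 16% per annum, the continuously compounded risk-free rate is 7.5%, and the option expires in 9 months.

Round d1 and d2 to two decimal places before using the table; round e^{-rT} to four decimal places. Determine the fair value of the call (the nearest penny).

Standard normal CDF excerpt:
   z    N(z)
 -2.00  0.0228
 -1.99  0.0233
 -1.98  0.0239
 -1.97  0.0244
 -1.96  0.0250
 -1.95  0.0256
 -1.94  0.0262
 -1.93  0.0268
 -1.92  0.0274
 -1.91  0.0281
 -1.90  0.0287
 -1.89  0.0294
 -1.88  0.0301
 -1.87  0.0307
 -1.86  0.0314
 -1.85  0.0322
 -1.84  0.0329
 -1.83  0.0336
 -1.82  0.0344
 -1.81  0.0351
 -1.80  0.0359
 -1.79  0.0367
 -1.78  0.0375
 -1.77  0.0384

T = 0.75;  σ√T = 0.1386
ln(S/K) + (r + σ²/2)T = ln(400/550) + (0.075 + 0.16²/2)·0.75 = -0.3185 + 0.0659 = -0.2526
d₁ = -0.2526 / 0.1386 = -1.8230 → -1.82
d₂ = d₁ − σ√T = -1.8230 − 0.1386 = -1.9616 → -1.96
exp(−rT) = exp(−0.075·0.75) = 0.9453
C = 400·N(-1.82) − 550·0.9453·N(-1.96) = 400·0.0344 − 550·0.9453·0.0250 = 13.7600 − 12.9979 = 0.7621

£0.76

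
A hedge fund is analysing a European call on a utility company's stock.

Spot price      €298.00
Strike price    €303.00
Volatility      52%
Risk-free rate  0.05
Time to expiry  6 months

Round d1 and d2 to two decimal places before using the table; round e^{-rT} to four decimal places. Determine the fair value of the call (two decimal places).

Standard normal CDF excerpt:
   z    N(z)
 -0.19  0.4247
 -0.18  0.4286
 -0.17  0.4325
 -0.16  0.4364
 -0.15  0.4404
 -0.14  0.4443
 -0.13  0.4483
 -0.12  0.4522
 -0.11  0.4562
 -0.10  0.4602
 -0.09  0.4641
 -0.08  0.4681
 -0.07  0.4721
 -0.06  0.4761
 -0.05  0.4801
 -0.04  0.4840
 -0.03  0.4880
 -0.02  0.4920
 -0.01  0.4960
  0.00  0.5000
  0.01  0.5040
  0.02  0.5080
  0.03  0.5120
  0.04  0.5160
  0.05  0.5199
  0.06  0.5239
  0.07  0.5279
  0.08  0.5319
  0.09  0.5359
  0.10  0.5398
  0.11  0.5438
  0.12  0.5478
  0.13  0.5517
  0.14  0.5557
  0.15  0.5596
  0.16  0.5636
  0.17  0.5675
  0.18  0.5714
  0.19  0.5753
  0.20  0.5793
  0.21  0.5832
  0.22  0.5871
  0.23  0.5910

σ√T = 0.52 × 0.7071 = 0.3677
d₁ = [ln(298/303) + (0.05 + 0.52²/2)·0.5] / 0.3677 = [-0.0166 + 0.0926] / 0.3677 = 0.2066 ⇒ 0.21
d₂ = d₁ − σ√T = 0.2066 − 0.3677 = -0.1611 ⇒ -0.16
e^(−rT) = e^(−0.05·0.5) = 0.9753
N(d₁) = N(0.21) = 0.5832;  N(d₂) = N(-0.16) = 0.4364
C = 298·0.5832 − 303·0.9753·0.4364 = 173.7936 − 128.9631 = 44.8305

€44.83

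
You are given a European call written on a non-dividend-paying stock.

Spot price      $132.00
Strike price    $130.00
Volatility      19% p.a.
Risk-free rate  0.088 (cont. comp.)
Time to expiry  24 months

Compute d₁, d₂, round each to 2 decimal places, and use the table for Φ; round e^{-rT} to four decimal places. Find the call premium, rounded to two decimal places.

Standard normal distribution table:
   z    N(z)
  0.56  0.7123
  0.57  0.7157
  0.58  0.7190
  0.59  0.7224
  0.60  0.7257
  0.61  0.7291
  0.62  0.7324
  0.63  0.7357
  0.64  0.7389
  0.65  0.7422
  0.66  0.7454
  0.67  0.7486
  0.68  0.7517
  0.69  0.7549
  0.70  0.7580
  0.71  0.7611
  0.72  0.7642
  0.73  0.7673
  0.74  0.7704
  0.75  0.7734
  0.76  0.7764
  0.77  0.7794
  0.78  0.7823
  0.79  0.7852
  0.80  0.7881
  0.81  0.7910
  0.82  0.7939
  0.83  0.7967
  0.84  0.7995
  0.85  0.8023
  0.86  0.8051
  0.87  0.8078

$27.52

σ√T = 0.19·√2 = 0.2687
d₁ = [ln(132/130) + (0.088 + 0.19²/2)·2] / 0.2687 = [0.0153 + 0.2121] / 0.2687 = 0.8462 which rounds to 0.85
d₂ = d₁ − σ√T = 0.8462 − 0.2687 = 0.5775 which rounds to 0.58
exp(−rT) = exp(−0.088·2) = 0.8386
N(d₁) = N(0.85) = 0.8023;  N(d₂) = N(0.58) = 0.7190
C = 132·0.8023 − 130·0.8386·0.7190 = 105.9036 − 78.3839 = 27.5197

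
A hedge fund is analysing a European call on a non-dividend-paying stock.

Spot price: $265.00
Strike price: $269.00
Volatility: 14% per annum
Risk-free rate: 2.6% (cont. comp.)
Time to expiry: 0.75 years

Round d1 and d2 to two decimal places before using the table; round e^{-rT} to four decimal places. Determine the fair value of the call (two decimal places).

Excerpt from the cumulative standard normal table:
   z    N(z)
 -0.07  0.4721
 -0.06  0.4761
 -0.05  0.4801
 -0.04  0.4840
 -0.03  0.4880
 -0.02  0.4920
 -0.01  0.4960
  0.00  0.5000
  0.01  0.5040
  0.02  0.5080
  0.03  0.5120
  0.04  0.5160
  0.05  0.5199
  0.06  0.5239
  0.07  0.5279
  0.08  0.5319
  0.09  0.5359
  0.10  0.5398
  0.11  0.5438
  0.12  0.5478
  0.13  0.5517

$13.25

σ√T = 0.14 × 0.8660 = 0.1212
d₁ = [ln(265/269) + (0.026 + 0.14²/2)·0.75] / 0.1212 = [-0.0150 + 0.0268] / 0.1212 = 0.0979 ⇒ 0.10
d₂ = d₁ − σ√T = 0.0979 − 0.1212 = -0.0234 ⇒ -0.02
exp(−rT) = exp(−0.026·0.75) = 0.9807
N(d₁) = N(0.10) = 0.5398;  N(d₂) = N(-0.02) = 0.4920
C = 265·0.5398 − 269·0.9807·0.4920 = 143.0470 − 129.7937 = 13.2533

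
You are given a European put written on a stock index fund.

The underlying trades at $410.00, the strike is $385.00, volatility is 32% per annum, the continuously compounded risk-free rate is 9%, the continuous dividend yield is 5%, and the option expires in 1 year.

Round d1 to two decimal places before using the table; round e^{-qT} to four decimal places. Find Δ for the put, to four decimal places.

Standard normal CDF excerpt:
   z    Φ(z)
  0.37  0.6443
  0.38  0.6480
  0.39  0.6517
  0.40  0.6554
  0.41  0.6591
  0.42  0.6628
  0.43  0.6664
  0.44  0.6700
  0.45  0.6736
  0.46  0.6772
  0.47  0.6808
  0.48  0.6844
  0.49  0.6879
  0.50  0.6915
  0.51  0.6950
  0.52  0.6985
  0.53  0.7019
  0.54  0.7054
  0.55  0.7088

σ√T = 0.32 × 1.0000 = 0.3200
d₁ = [ln(410/385) + (0.09 − 0.05 + 0.32²/2)·1] / 0.3200 = [0.0629 + 0.0912] / 0.3200 = 0.4816 which rounds to 0.48
N(d₁) = N(0.48) = 0.6844
Δ_put = e^(−qT)·(N(d₁) − 1) = 0.9512·(0.6844 − 1) = -0.3002

-0.3002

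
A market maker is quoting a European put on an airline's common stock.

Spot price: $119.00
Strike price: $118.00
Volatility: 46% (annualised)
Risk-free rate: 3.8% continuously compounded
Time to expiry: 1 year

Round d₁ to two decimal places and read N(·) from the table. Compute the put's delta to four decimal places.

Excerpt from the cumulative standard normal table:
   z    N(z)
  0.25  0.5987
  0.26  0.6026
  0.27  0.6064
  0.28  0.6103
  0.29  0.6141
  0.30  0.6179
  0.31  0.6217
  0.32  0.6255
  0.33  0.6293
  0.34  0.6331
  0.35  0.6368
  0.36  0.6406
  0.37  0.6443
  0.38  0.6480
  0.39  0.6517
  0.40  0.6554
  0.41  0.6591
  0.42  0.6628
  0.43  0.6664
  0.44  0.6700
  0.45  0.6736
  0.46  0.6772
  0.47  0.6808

-0.3707

T = 1;  σ√T = 0.4600
d₁ = [ln(119/118) + (0.038 + 0.46²/2)·1] / 0.4600 = [0.0084 + 0.1438] / 0.4600 = 0.3310 ≈ 0.33
N(d₁) = N(0.33) = 0.6293
Δ_put = N(d₁) − 1 = 0.6293 − 1 = -0.3707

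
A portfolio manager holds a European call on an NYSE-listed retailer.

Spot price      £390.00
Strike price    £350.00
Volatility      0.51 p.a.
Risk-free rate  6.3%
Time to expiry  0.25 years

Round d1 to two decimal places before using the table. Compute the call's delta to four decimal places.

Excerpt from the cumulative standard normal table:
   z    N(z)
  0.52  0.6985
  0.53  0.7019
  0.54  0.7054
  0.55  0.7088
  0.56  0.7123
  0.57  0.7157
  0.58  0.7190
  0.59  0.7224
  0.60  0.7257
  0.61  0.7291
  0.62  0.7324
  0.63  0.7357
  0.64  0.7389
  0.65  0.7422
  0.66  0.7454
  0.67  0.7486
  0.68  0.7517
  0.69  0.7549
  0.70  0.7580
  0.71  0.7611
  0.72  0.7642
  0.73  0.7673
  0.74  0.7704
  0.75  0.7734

T = 0.25;  σ√T = 0.2550
d₁ = [ln(390/350) + (0.063 + 0.51²/2)·0.25] / 0.2550 = [0.1082 + 0.0483] / 0.2550 = 0.6136 which rounds to 0.61
N(d₁) = N(0.61) = 0.7291
Δ_call = N(d₁) = 0.7291

0.7291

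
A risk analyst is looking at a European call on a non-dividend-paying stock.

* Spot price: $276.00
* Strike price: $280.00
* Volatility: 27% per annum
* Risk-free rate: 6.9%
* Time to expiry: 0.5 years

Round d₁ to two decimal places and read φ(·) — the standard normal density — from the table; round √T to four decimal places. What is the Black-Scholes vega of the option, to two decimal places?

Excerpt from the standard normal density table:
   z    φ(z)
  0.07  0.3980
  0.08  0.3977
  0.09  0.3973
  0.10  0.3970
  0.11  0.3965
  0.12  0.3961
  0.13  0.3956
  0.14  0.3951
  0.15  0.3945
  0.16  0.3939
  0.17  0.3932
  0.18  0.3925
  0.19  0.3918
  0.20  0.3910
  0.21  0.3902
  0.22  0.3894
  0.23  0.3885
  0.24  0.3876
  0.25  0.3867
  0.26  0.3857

T = 0.5;  σ√T = 0.1909
d₁ = [ln(276/280) + (0.069 + 0.27²/2)·0.5] / 0.1909 = [-0.0144 + 0.0527] / 0.1909 = 0.2008 ⇒ 0.20
√T = √0.5 = 0.7071
φ(d₁) = φ(0.20) = 0.3910
vega = S·φ(d₁)·√T = 276·0.3910·0.7071 = 76.3074
(Call and put vega coincide under Black-Scholes.)

76.31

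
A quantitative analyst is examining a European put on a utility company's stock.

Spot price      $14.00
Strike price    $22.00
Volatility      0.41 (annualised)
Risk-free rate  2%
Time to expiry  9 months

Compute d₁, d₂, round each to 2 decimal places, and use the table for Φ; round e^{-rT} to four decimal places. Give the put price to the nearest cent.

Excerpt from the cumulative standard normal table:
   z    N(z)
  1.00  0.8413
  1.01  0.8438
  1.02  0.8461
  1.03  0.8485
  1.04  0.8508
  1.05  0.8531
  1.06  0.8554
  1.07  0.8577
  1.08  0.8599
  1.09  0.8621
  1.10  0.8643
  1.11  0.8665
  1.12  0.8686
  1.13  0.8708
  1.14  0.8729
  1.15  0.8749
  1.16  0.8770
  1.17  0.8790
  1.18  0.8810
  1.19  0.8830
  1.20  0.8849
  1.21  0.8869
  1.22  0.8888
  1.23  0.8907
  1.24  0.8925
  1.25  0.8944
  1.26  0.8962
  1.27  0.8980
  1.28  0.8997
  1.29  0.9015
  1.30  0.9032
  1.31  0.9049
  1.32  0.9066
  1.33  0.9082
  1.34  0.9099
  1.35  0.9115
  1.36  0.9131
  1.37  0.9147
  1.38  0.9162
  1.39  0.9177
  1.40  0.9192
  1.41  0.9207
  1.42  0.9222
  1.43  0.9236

$8.01

σ√T = 0.41 × 0.8660 = 0.3551
ln(S/K) + (r + σ²/2)T = ln(14/22) + (0.02 + 0.41²/2)·0.75 = -0.4520 + 0.0780 = -0.3739
d₁ = -0.3739 / 0.3551 = -1.0532 ⇒ -1.05
d₂ = d₁ − σ√T = -1.0532 − 0.3551 = -1.4082 ⇒ -1.41
e^(−rT) = e^(−0.02·0.75) = 0.9851
N(−d₂) = N(1.41) = 0.9207;  N(−d₁) = N(1.05) = 0.8531
P = 22·0.9851·0.9207 − 14·0.8531 = 19.9536 − 11.9434 = 8.0102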